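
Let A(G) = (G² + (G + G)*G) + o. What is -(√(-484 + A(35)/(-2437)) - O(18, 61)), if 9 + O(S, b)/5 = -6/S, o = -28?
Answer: -140/3 - I*√2883348735/2437 ≈ -46.667 - 22.034*I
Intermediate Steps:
O(S, b) = -45 - 30/S (O(S, b) = -45 + 5*(-6/S) = -45 - 30/S)
A(G) = -28 + 3*G² (A(G) = (G² + (G + G)*G) - 28 = (G² + (2*G)*G) - 28 = (G² + 2*G²) - 28 = 3*G² - 28 = -28 + 3*G²)
-(√(-484 + A(35)/(-2437)) - O(18, 61)) = -(√(-484 + (-28 + 3*35²)/(-2437)) - (-45 - 30/18)) = -(√(-484 + (-28 + 3*1225)*(-1/2437)) - (-45 - 30*1/18)) = -(√(-484 + (-28 + 3675)*(-1/2437)) - (-45 - 5/3)) = -(√(-484 + 3647*(-1/2437)) - 1*(-140/3)) = -(√(-484 - 3647/2437) + 140/3) = -(√(-1183155/2437) + 140/3) = -(I*√2883348735/2437 + 140/3) = -(140/3 + I*√2883348735/2437) = -140/3 - I*√2883348735/2437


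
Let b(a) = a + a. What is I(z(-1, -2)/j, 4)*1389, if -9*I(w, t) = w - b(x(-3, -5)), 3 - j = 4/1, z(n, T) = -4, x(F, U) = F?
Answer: -4630/3 ≈ -1543.3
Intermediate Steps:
j = -1 (j = 3 - 4/1 = 3 - 4 = -1)
b(a) = 2*a
I(w, t) = -⅔ - w/9 (I(w, t) = -(w - 2*(-3))/9 = -(w - 1*(-6))/9 = -(w + 6)/9 = -(6 + w)/9 = -⅔ - w/9)
I(z(-1, -2)/j, 4)*1389 = (-⅔ - (-4)/(9*(-1)))*1389 = (-⅔ - (-4)*(-1)/9)*1389 = (-⅔ - ⅑*4)*1389 = (-⅔ - 4/9)*1389 = -10/9*1389 = -4630/3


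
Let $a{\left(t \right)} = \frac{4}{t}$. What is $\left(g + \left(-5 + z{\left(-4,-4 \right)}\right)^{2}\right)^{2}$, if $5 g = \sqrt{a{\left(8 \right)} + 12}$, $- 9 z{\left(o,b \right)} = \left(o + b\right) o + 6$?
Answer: $\frac{94923203}{13122} + \frac{6889 \sqrt{2}}{81} \approx 7354.2$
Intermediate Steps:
$z{\left(o,b \right)} = - \frac{2}{3} - \frac{o \left(b + o\right)}{9}$ ($z{\left(o,b \right)} = - \frac{\left(o + b\right) o + 6}{9} = - \frac{\left(b + o\right) o + 6}{9} = - \frac{o \left(b + o\right) + 6}{9} = - \frac{6 + o \left(b + o\right)}{9} = - \frac{2}{3} - \frac{o \left(b + o\right)}{9}$)
$g = \frac{\sqrt{2}}{2}$ ($g = \frac{\sqrt{\frac{4}{8} + 12}}{5} = \frac{\sqrt{4 \cdot \frac{1}{8} + 12}}{5} = \frac{\sqrt{\frac{1}{2} + 12}}{5} = \frac{\sqrt{\frac{25}{2}}}{5} = \frac{\frac{5}{2} \sqrt{2}}{5} = \frac{\sqrt{2}}{2} \approx 0.70711$)
$\left(g + \left(-5 + z{\left(-4,-4 \right)}\right)^{2}\right)^{2} = \left(\frac{\sqrt{2}}{2} + \left(-5 - \left(\frac{2}{3} + \frac{16}{9} + \frac{16}{9}\right)\right)^{2}\right)^{2} = \left(\frac{\sqrt{2}}{2} + \left(-5 - \frac{38}{9}\right)^{2}\right)^{2} = \left(\frac{\sqrt{2}}{2} + \left(- \frac{83}{9}\right)^{2}\right)^{2} = \left(\frac{\sqrt{2}}{2} + \frac{6889}{81}\right)^{2} = \left(\frac{6889}{81} + \frac{\sqrt{2}}{2}\right)^{2}$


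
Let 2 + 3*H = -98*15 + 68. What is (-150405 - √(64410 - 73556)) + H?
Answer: -150873 - I*√9146 ≈ -1.5087e+5 - 95.635*I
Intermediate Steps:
H = -468 (H = -⅔ + (-98*15 + 68)/3 = -⅔ + (-1470 + 68)/3 = -⅔ + (⅓)*(-1402) = -⅔ - 1402/3 = -468)
(-150405 - √(64410 - 73556)) + H = (-150405 - √(64410 - 73556)) - 468 = (-150405 - √(-9146)) - 468 = (-150405 - I*√9146) - 468 = -150873 - I*√9146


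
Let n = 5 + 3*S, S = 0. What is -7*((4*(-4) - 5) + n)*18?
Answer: 2016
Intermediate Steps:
n = 5 (n = 5 + 3*0 = 5 + 0 = 5)
-7*((4*(-4) - 5) + n)*18 = -7*((4*(-4) - 5) + 5)*18 = -7*((-16 - 5) + 5)*18 = -7*(-21 + 5)*18 = -7*(-16)*18 = 112*18 = 2016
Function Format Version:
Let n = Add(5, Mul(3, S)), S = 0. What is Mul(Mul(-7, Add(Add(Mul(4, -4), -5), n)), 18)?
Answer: 2016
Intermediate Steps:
n = 5 (n = Add(5, Mul(3, 0)) = Add(5, 0) = 5)
Mul(Mul(-7, Add(Add(Mul(4, -4), -5), n)), 18) = Mul(Mul(-7, Add(Add(Mul(4, -4), -5), 5)), 18) = Mul(Mul(-7, Add(Add(-16, -5), 5)), 18) = Mul(Mul(-7, Add(-21, 5)), 18) = Mul(Mul(-7, -16), 18) = Mul(112, 18) = 2016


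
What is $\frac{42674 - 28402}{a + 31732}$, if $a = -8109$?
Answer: $\frac{14272}{23623} \approx 0.60416$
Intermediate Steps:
$\frac{42674 - 28402}{a + 31732} = \frac{42674 - 28402}{-8109 + 31732} = \frac{14272}{23623}$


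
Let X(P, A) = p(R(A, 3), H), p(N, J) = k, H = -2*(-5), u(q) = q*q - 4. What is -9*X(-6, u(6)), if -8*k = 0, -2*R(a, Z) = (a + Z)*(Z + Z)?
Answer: 0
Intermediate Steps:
R(a, Z) = -Z*(Z + a) (R(a, Z) = -(a + Z)*(Z + Z)/2 = -(Z + a)*2*Z/2 = -Z*(Z + a))
u(q) = -4 + q² (u(q) = q² - 4 = -4 + q²)
H = 10
k = 0 (k = -⅛*0 = 0)
p(N, J) = 0
X(P, A) = 0
-9*X(-6, u(6)) = -9*0 = 0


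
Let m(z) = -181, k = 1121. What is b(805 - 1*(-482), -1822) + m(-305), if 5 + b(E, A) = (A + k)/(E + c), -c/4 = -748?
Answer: -796595/4279 ≈ -186.16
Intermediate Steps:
c = 2992 (c = -4*(-748) = 2992)
b(E, A) = -5 + (1121 + A)/(2992 + E) (b(E, A) = -5 + (A + 1121)/(E + 2992) = -5 + (1121 + A)/(2992 + E))
b(805 - 1*(-482), -1822) + m(-305) = (-13839 - 1822 - 5*(805 - 1*(-482)))/(2992 + (805 - 1*(-482))) - 181 = (-13839 - 1822 - 5*(805 + 482))/(2992 + (805 + 482)) - 181 = (-13839 - 1822 - 5*1287)/(2992 + 1287) - 181 = (-13839 - 1822 - 6435)/4279 - 181 = (1/4279)*(-22096) - 181 = -22096/4279 - 181 = -796595/4279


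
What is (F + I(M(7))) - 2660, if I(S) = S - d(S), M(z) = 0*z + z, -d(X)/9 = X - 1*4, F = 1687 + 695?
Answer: -244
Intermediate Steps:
F = 2382
d(X) = 36 - 9*X (d(X) = -9*(X - 1*4) = -9*(X - 4) = -9*(-4 + X) = 36 - 9*X)
M(z) = z (M(z) = 0 + z = z)
I(S) = -36 + 10*S (I(S) = S - (36 - 9*S) = S + (-36 + 9*S) = -36 + 10*S)
(F + I(M(7))) - 2660 = (2382 + (-36 + 10*7)) - 2660 = (2382 + (-36 + 70)) - 2660 = (2382 + 34) - 2660 = 2416 - 2660 = -244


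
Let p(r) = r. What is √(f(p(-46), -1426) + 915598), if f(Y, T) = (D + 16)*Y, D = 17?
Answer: 4*√57130 ≈ 956.08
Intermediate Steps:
f(Y, T) = 33*Y (f(Y, T) = (17 + 16)*Y = 33*Y)
√(f(p(-46), -1426) + 915598) = √(33*(-46) + 915598) = √(-1518 + 915598) = √914080 = 4*√57130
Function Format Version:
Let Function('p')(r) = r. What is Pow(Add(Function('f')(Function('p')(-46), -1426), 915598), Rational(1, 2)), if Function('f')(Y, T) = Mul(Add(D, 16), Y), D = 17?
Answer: Mul(4, Pow(57130, Rational(1, 2))) ≈ 956.08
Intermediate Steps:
Function('f')(Y, T) = Mul(33, Y) (Function('f')(Y, T) = Mul(Add(17, 16), Y) = Mul(33, Y))
Pow(Add(Function('f')(Function('p')(-46), -1426), 915598), Rational(1, 2)) = Pow(Add(Mul(33, -46), 915598), Rational(1, 2)) = Pow(Add(-1518, 915598), Rational(1, 2)) = Pow(914080, Rational(1, 2)) = Mul(4, Pow(57130, Rational(1, 2)))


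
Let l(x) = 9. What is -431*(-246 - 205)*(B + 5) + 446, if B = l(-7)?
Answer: 2721780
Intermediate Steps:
B = 9
-431*(-246 - 205)*(B + 5) + 446 = -431*(-246 - 205)*(9 + 5) + 446 = -(-194381)*14 + 446 = -431*(-6314) + 446 = 2721334 + 446 = 2721780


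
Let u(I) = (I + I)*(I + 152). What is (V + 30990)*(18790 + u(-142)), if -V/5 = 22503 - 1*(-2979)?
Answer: -1537899000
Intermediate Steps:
V = -127410 (V = -5*(22503 - 1*(-2979)) = -5*(22503 + 2979) = -5*25482 = -127410)
u(I) = 2*I*(152 + I) (u(I) = (2*I)*(152 + I) = 2*I*(152 + I))
(V + 30990)*(18790 + u(-142)) = (-127410 + 30990)*(18790 + 2*(-142)*(152 - 142)) = -96420*(18790 + 2*(-142)*10) = -96420*(18790 - 2840) = -96420*15950 = -1537899000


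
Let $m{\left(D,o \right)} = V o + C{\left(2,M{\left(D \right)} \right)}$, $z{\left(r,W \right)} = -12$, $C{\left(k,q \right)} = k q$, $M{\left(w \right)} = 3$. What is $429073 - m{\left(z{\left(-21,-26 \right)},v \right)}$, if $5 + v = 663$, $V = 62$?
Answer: $388271$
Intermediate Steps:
$v = 658$ ($v = -5 + 663 = 658$)
$m{\left(D,o \right)} = 6 + 62 o$ ($m{\left(D,o \right)} = 62 o + 2 \cdot 3 = 62 o + 6 = 6 + 62 o$)
$429073 - m{\left(z{\left(-21,-26 \right)},v \right)} = 429073 - \left(6 + 62 \cdot 658\right) = 429073 - \left(6 + 40796\right) = 429073 - 40802 = 388271$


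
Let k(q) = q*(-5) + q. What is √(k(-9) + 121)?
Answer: √157 ≈ 12.530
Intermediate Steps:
k(q) = -4*q (k(q) = -5*q + q = -4*q)
√(k(-9) + 121) = √(-4*(-9) + 121) = √(36 + 121) = √157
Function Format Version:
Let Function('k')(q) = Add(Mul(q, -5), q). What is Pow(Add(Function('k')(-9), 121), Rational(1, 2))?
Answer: Pow(157, Rational(1, 2)) ≈ 12.530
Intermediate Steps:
Function('k')(q) = Mul(-4, q) (Function('k')(q) = Add(Mul(-5, q), q) = Mul(-4, q))
Pow(Add(Function('k')(-9), 121), Rational(1, 2)) = Pow(Add(Mul(-4, -9), 121), Rational(1, 2)) = Pow(Add(36, 121), Rational(1, 2)) = Pow(157, Rational(1, 2))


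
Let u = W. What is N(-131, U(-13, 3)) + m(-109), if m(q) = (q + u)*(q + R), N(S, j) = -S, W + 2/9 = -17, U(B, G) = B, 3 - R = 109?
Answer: 245419/9 ≈ 27269.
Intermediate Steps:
R = -106 (R = 3 - 1*109 = 3 - 109 = -106)
W = -155/9 (W = -2/9 - 17 = -155/9 ≈ -17.222)
u = -155/9 ≈ -17.222
m(q) = (-106 + q)*(-155/9 + q) (m(q) = (q - 155/9)*(q - 106) = (-155/9 + q)*(-106 + q) = (-106 + q)*(-155/9 + q))
N(-131, U(-13, 3)) + m(-109) = -1*(-131) + (16430/9 + (-109)**2 - 1109/9*(-109)) = 131 + (16430/9 + 11881 + 120881/9) = 131 + 244240/9 = 245419/9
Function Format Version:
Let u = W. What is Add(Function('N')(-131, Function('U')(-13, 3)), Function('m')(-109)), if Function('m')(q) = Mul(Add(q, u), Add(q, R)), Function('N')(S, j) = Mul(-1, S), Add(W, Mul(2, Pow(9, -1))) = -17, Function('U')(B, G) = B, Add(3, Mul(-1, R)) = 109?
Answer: Rational(245419, 9) ≈ 27269.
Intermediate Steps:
R = -106 (R = Add(3, Mul(-1, 109)) = Add(3, -109) = -106)
W = Rational(-155, 9) (W = Add(Rational(-2, 9), -17) = Rational(-155, 9) ≈ -17.222)
u = Rational(-155, 9) ≈ -17.222
Function('m')(q) = Mul(Add(-106, q), Add(Rational(-155, 9), q)) (Function('m')(q) = Mul(Add(q, Rational(-155, 9)), Add(q, -106)) = Mul(Add(Rational(-155, 9), q), Add(-106, q)) = Mul(Add(-106, q), Add(Rational(-155, 9), q)))
Add(Function('N')(-131, Function('U')(-13, 3)), Function('m')(-109)) = Add(Mul(-1, -131), Add(Rational(16430, 9), Pow(-109, 2), Mul(Rational(-1109, 9), -109))) = Add(131, Add(Rational(16430, 9), 11881, Rational(120881, 9))) = Add(131, Rational(244240, 9)) = Rational(245419, 9)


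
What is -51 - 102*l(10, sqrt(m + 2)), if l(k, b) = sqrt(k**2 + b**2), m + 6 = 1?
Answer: -51 - 102*sqrt(97) ≈ -1055.6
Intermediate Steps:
m = -5 (m = -6 + 1 = -5)
l(k, b) = sqrt(b**2 + k**2)
-51 - 102*l(10, sqrt(m + 2)) = -51 - 102*sqrt((sqrt(-5 + 2))**2 + 10**2) = -51 - 102*sqrt((sqrt(-3))**2 + 100) = -51 - 102*sqrt((I*sqrt(3))**2 + 100) = -51 - 102*sqrt(-3 + 100) = -51 - 102*sqrt(97)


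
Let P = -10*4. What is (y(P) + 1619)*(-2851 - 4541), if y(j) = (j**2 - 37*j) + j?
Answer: -34439328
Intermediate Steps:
P = -40
y(j) = j**2 - 36*j
(y(P) + 1619)*(-2851 - 4541) = (-40*(-36 - 40) + 1619)*(-2851 - 4541) = (-40*(-76) + 1619)*(-7392) = (3040 + 1619)*(-7392) = 4659*(-7392) = -34439328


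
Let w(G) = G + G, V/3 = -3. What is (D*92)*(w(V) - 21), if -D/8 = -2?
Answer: -57408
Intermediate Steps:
D = 16 (D = -8*(-2) = 16)
V = -9 (V = 3*(-3) = -9)
w(G) = 2*G
(D*92)*(w(V) - 21) = (16*92)*(2*(-9) - 21) = 1472*(-18 - 21) = 1472*(-39) = -57408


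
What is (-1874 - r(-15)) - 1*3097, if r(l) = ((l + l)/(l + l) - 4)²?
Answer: -4980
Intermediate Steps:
r(l) = 9 (r(l) = ((2*l)/((2*l)) - 4)² = ((2*l)*(1/(2*l)) - 4)² = (1 - 4)² = (-3)² = 9)
(-1874 - r(-15)) - 1*3097 = (-1874 - 1*9) - 1*3097 = (-1874 - 9) - 3097 = -1883 - 3097 = -4980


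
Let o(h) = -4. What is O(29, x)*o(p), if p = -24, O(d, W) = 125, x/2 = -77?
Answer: -500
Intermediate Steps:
x = -154 (x = 2*(-77) = -154)
O(29, x)*o(p) = 125*(-4) = -500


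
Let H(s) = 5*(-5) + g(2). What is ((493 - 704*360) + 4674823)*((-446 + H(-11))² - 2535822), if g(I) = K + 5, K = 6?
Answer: -10277421480472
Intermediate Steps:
g(I) = 11 (g(I) = 6 + 5 = 11)
H(s) = -14 (H(s) = 5*(-5) + 11 = -25 + 11 = -14)
((493 - 704*360) + 4674823)*((-446 + H(-11))² - 2535822) = ((493 - 704*360) + 4674823)*((-446 - 14)² - 2535822) = ((493 - 253440) + 4674823)*((-460)² - 2535822) = (-252947 + 4674823)*(211600 - 2535822) = 4421876*(-2324222) = -10277421480472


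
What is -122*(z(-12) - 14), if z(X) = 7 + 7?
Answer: 0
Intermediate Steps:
z(X) = 14
-122*(z(-12) - 14) = -122*(14 - 14) = -122*0 = 0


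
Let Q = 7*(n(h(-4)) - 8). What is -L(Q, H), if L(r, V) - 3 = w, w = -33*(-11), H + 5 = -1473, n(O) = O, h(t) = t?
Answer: -366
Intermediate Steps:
H = -1478 (H = -5 - 1473 = -1478)
w = 363
Q = -84 (Q = 7*(-4 - 8) = 7*(-12) = -84)
L(r, V) = 366 (L(r, V) = 3 + 363 = 366)
-L(Q, H) = -1*366 = -366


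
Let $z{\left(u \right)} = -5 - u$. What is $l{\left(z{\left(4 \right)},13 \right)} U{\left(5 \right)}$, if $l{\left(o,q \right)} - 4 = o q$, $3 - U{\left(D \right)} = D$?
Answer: $226$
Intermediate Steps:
$U{\left(D \right)} = 3 - D$
$l{\left(o,q \right)} = 4 + o q$
$l{\left(z{\left(4 \right)},13 \right)} U{\left(5 \right)} = \left(4 + \left(-5 - 4\right) 13\right) \left(3 - 5\right) = \left(4 - 117\right) \left(-2\right) = \left(-113\right) \left(-2\right) = 226$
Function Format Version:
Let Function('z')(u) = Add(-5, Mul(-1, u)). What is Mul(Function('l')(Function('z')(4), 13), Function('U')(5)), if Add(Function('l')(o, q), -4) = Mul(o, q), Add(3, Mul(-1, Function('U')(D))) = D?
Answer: 226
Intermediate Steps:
Function('U')(D) = Add(3, Mul(-1, D))
Function('l')(o, q) = Add(4, Mul(o, q))
Mul(Function('l')(Function('z')(4), 13), Function('U')(5)) = Mul(Add(4, Mul(Add(-5, Mul(-1, 4)), 13)), Add(3, Mul(-1, 5))) = Mul(Add(4, Mul(Add(-5, -4), 13)), Add(3, -5)) = Mul(Add(4, Mul(-9, 13)), -2) = Mul(Add(4, -117), -2) = Mul(-113, -2) = 226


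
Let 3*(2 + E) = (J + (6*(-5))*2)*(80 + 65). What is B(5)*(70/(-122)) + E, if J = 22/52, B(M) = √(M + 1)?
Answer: -224761/78 - 35*√6/61 ≈ -2883.0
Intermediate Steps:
B(M) = √(1 + M)
J = 11/26 (J = 22*(1/52) = 11/26 ≈ 0.42308)
E = -224761/78 (E = -2 + ((11/26 + (6*(-5))*2)*(80 + 65))/3 = -2 + ((11/26 - 30*2)*145)/3 = -2 + ((11/26 - 60)*145)/3 = -2 + (-1549/26*145)/3 = -2 + (⅓)*(-224605/26) = -2 - 224605/78 = -224761/78 ≈ -2881.6)
B(5)*(70/(-122)) + E = √(1 + 5)*(70/(-122)) - 224761/78 = √6*(70*(-1/122)) - 224761/78 = √6*(-35/61) - 224761/78 = -35*√6/61 - 224761/78 = -224761/78 - 35*√6/61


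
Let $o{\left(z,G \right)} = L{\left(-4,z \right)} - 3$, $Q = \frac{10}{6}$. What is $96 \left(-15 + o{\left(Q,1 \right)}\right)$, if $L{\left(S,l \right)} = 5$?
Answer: $-1248$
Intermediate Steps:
$Q = \frac{5}{3}$ ($Q = 10 \cdot \frac{1}{6} = \frac{5}{3} \approx 1.6667$)
$o{\left(z,G \right)} = 2$ ($o{\left(z,G \right)} = 5 - 3 = 2$)
$96 \left(-15 + o{\left(Q,1 \right)}\right) = 96 \left(-15 + 2\right) = 96 \left(-13\right) = -1248$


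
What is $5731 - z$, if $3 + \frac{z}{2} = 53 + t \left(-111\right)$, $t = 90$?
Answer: $25611$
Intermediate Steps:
$z = -19880$ ($z = -6 + 2 \left(53 + 90 \left(-111\right)\right) = -6 + 2 \left(53 - 9990\right) = -6 + 2 \left(-9937\right) = -6 - 19874 = -19880$)
$5731 - z = 5731 - -19880 = 5731 + 19880 = 25611$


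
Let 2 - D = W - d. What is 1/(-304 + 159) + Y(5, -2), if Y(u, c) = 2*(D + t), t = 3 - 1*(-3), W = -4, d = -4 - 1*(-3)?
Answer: 3189/145 ≈ 21.993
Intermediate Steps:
d = -1 (d = -4 + 3 = -1)
D = 5 (D = 2 - (-4 - 1*(-1)) = 2 - (-4 + 1) = 2 - 1*(-3) = 2 + 3 = 5)
t = 6 (t = 3 + 3 = 6)
Y(u, c) = 22 (Y(u, c) = 2*(5 + 6) = 2*11 = 22)
1/(-304 + 159) + Y(5, -2) = 1/(-304 + 159) + 22 = 1/(-145) + 22 = -1/145 + 22 = 3189/145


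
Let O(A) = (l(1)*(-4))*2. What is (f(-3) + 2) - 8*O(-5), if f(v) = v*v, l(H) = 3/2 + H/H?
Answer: 171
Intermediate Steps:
l(H) = 5/2 (l(H) = 3*(1/2) + 1 = 3/2 + 1 = 5/2)
f(v) = v**2
O(A) = -20 (O(A) = ((5/2)*(-4))*2 = -10*2 = -20)
(f(-3) + 2) - 8*O(-5) = ((-3)**2 + 2) - 8*(-20) = (9 + 2) + 160 = 11 + 160 = 171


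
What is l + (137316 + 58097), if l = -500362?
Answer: -304949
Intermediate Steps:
l + (137316 + 58097) = -500362 + (137316 + 58097) = -500362 + 195413 = -304949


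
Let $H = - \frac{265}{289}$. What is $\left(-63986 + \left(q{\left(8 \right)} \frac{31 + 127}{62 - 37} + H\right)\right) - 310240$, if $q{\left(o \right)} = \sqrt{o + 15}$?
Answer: $- \frac{108151579}{289} + \frac{158 \sqrt{23}}{25} \approx -3.742 \cdot 10^{5}$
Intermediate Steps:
$q{\left(o \right)} = \sqrt{15 + o}$
$H = - \frac{265}{289}$ ($H = \left(-265\right) \frac{1}{289} = - \frac{265}{289} \approx -0.91695$)
$\left(-63986 + \left(q{\left(8 \right)} \frac{31 + 127}{62 - 37} + H\right)\right) - 310240 = \left(-63986 - \left(\frac{265}{289} - \sqrt{15 + 8} \frac{31 + 127}{62 - 37}\right)\right) - 310240 = \left(-63986 - \left(\frac{265}{289} - \sqrt{23} \cdot \frac{158}{25}\right)\right) - 310240 = \left(-63986 - \left(\frac{265}{289} - \frac{158 \sqrt{23}}{25}\right)\right) - 310240 = \left(- \frac{18492219}{289} + \frac{158 \sqrt{23}}{25}\right) - 310240 = - \frac{108151579}{289} + \frac{158 \sqrt{23}}{25}$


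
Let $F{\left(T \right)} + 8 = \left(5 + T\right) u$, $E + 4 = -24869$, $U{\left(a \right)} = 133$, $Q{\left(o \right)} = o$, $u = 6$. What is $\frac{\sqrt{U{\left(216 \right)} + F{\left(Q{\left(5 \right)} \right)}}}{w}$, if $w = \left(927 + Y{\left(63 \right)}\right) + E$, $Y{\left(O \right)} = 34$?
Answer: $- \frac{\sqrt{185}}{23912} \approx -0.00056881$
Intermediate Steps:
$E = -24873$ ($E = -4 - 24869 = -24873$)
$F{\left(T \right)} = 22 + 6 T$ ($F{\left(T \right)} = -8 + \left(5 + T\right) 6 = -8 + \left(30 + 6 T\right) = 22 + 6 T$)
$w = -23912$ ($w = \left(927 + 34\right) - 24873 = 961 - 24873 = -23912$)
$\frac{\sqrt{U{\left(216 \right)} + F{\left(Q{\left(5 \right)} \right)}}}{w} = \frac{\sqrt{133 + \left(22 + 6 \cdot 5\right)}}{-23912} = \sqrt{133 + \left(22 + 30\right)} \left(- \frac{1}{23912}\right) = \sqrt{133 + 52} \left(- \frac{1}{23912}\right) = \sqrt{185} \left(- \frac{1}{23912}\right) = - \frac{\sqrt{185}}{23912}$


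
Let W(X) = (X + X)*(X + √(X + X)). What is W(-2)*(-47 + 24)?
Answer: -184 + 184*I ≈ -184.0 + 184.0*I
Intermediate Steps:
W(X) = 2*X*(X + √2*√X) (W(X) = (2*X)*(X + √(2*X)) = (2*X)*(X + √2*√X) = 2*X*(X + √2*√X))
W(-2)*(-47 + 24) = (2*(-2)² + 2*√2*(-2)^(3/2))*(-47 + 24) = (2*4 + 2*√2*(-2*I*√2))*(-23) = (8 - 8*I)*(-23) = -184 + 184*I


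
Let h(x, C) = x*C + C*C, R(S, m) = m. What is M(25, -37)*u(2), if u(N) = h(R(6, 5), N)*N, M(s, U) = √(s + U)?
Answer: 56*I*√3 ≈ 96.995*I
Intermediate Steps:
M(s, U) = √(U + s)
h(x, C) = C² + C*x (h(x, C) = C*x + C² = C² + C*x)
u(N) = N²*(5 + N) (u(N) = (N*(N + 5))*N = (N*(5 + N))*N = N²*(5 + N))
M(25, -37)*u(2) = √(-37 + 25)*(2²*(5 + 2)) = √(-12)*(4*7) = (2*I*√3)*28 = 56*I*√3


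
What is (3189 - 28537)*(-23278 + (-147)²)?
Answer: 42305812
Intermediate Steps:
(3189 - 28537)*(-23278 + (-147)²) = -25348*(-23278 + 21609) = -25348*(-1669) = 42305812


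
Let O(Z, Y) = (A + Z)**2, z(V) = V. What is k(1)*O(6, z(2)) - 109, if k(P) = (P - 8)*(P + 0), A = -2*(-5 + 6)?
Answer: -221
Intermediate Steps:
A = -2 (A = -2*1 = -2)
k(P) = P*(-8 + P) (k(P) = (-8 + P)*P = P*(-8 + P))
O(Z, Y) = (-2 + Z)**2
k(1)*O(6, z(2)) - 109 = (1*(-8 + 1))*(-2 + 6)**2 - 109 = (1*(-7))*4**2 - 109 = -7*16 - 109 = -112 - 109 = -221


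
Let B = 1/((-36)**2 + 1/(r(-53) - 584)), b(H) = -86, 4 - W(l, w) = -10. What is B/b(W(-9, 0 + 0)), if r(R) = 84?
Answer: -250/27863957 ≈ -8.9722e-6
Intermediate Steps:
W(l, w) = 14 (W(l, w) = 4 - 1*(-10) = 4 + 10 = 14)
B = 500/647999 (B = 1/((-36)**2 + 1/(84 - 584)) = 1/(1296 + 1/(-500)) = 1/(1296 - 1/500) = 1/(647999/500) = 500/647999 ≈ 0.00077161)
B/b(W(-9, 0 + 0)) = (500/647999)/(-86) = (500/647999)*(-1/86) = -250/27863957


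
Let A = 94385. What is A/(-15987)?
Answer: -94385/15987 ≈ -5.9039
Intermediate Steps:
A/(-15987) = 94385/(-15987) = 94385*(-1/15987) = -94385/15987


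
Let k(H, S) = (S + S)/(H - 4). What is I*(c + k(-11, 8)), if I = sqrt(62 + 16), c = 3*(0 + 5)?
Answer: 209*sqrt(78)/15 ≈ 123.06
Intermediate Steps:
k(H, S) = 2*S/(-4 + H) (k(H, S) = (2*S)/(-4 + H) = 2*S/(-4 + H))
c = 15 (c = 3*5 = 15)
I = sqrt(78) ≈ 8.8318
I*(c + k(-11, 8)) = sqrt(78)*(15 + 2*8/(-4 - 11)) = sqrt(78)*(15 + 2*8/(-15)) = sqrt(78)*(15 + 2*8*(-1/15)) = sqrt(78)*(15 - 16/15) = sqrt(78)*(209/15) = 209*sqrt(78)/15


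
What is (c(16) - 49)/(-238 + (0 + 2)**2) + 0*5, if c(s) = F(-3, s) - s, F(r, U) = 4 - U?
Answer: 77/234 ≈ 0.32906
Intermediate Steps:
c(s) = 4 - 2*s (c(s) = (4 - s) - s = 4 - 2*s)
(c(16) - 49)/(-238 + (0 + 2)**2) + 0*5 = ((4 - 2*16) - 49)/(-238 + (0 + 2)**2) + 0*5 = ((4 - 32) - 49)/(-238 + 2**2) + 0 = (-28 - 49)/(-238 + 4) + 0 = -77/(-234) + 0 = -77*(-1/234) + 0 = 77/234 + 0 = 77/234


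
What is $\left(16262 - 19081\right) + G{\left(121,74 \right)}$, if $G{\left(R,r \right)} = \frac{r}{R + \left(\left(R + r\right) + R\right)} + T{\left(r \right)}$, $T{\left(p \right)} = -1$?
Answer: $- \frac{1232266}{437} \approx -2819.8$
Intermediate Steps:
$G{\left(R,r \right)} = -1 + \frac{r}{r + 3 R}$ ($G{\left(R,r \right)} = \frac{r}{R + \left(\left(R + r\right) + R\right)} - 1 = \frac{r}{R + \left(r + 2 R\right)} - 1 = \frac{r}{r + 3 R} - 1 = -1 + \frac{r}{r + 3 R}$)
$\left(16262 - 19081\right) + G{\left(121,74 \right)} = \left(16262 - 19081\right) - \frac{363}{74 + 3 \cdot 121} = -2819 - \frac{363}{74 + 363} = -2819 - \frac{363}{437} = - \frac{1232266}{437}$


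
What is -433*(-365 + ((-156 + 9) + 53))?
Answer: 198747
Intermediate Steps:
-433*(-365 + ((-156 + 9) + 53)) = -433*(-365 + (-147 + 53)) = -433*(-365 - 94) = -433*(-459) = 198747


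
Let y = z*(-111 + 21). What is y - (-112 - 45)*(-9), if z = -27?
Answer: 1017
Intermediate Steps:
y = 2430 (y = -27*(-111 + 21) = -27*(-90) = 2430)
y - (-112 - 45)*(-9) = 2430 - (-112 - 45)*(-9) = 2430 - (-157)*(-9) = 2430 - 1*1413 = 2430 - 1413 = 1017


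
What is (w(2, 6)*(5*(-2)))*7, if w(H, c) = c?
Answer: -420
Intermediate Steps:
(w(2, 6)*(5*(-2)))*7 = (6*(5*(-2)))*7 = (6*(-10))*7 = -60*7 = -420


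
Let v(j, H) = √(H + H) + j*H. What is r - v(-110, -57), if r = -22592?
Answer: -28862 - I*√114 ≈ -28862.0 - 10.677*I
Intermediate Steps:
v(j, H) = H*j + √2*√H (v(j, H) = √(2*H) + H*j = √2*√H + H*j = H*j + √2*√H)
r - v(-110, -57) = -22592 - (-57*(-110) + √2*√(-57)) = -22592 - (6270 + √2*(I*√57)) = -22592 - (6270 + I*√114) = -22592 + (-6270 - I*√114) = -28862 - I*√114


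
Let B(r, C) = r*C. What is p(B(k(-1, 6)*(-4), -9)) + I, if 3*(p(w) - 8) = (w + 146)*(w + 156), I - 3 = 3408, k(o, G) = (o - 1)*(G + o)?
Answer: 17971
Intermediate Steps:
k(o, G) = (-1 + o)*(G + o)
I = 3411 (I = 3 + 3408 = 3411)
B(r, C) = C*r
p(w) = 8 + (146 + w)*(156 + w)/3 (p(w) = 8 + ((w + 146)*(w + 156))/3 = 8 + ((146 + w)*(156 + w))/3 = 8 + (146 + w)*(156 + w)/3)
p(B(k(-1, 6)*(-4), -9)) + I = (7600 + (-9*((-1)**2 - 1*6 - 1*(-1) + 6*(-1))*(-4))**2/3 + 302*(-9*((-1)**2 - 1*6 - 1*(-1) + 6*(-1))*(-4))/3) + 3411 = (7600 + (-9*(1 - 6 + 1 - 6)*(-4))**2/3 + 302*(-9*(1 - 6 + 1 - 6)*(-4))/3) + 3411 = (7600 + (-(-90)*(-4))**2/3 + 302*(-(-90)*(-4))/3) + 3411 = (7600 + (-9*40)**2/3 + 302*(-9*40)/3) + 3411 = (7600 + (1/3)*(-360)**2 + (302/3)*(-360)) + 3411 = (7600 + (1/3)*129600 - 36240) + 3411 = (7600 + 43200 - 36240) + 3411 = 14560 + 3411 = 17971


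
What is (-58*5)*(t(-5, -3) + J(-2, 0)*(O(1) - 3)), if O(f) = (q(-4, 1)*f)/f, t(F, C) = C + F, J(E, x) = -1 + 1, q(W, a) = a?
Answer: 2320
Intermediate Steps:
J(E, x) = 0
O(f) = 1 (O(f) = (1*f)/f = f/f = 1)
(-58*5)*(t(-5, -3) + J(-2, 0)*(O(1) - 3)) = (-58*5)*((-3 - 5) + 0*(1 - 3)) = -290*(-8 + 0*(-2)) = -290*(-8 + 0) = -290*(-8) = 2320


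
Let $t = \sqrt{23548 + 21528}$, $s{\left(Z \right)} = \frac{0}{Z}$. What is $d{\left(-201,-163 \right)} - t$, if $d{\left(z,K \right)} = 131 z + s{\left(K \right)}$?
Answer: $-26331 - 2 \sqrt{11269} \approx -26543.0$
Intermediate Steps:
$s{\left(Z \right)} = 0$
$d{\left(z,K \right)} = 131 z$ ($d{\left(z,K \right)} = 131 z + 0 = 131 z$)
$t = 2 \sqrt{11269}$ ($t = \sqrt{45076} = 2 \sqrt{11269} \approx 212.31$)
$d{\left(-201,-163 \right)} - t = 131 \left(-201\right) - 2 \sqrt{11269} = -26331 - 2 \sqrt{11269}$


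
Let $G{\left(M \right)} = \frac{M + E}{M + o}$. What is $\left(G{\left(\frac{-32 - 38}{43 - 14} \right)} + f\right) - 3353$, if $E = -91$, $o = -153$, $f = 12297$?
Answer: $\frac{40313317}{4507} \approx 8944.6$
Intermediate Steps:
$G{\left(M \right)} = \frac{-91 + M}{-153 + M}$ ($G{\left(M \right)} = \frac{M - 91}{M - 153} = \frac{-91 + M}{-153 + M}$)
$\left(G{\left(\frac{-32 - 38}{43 - 14} \right)} + f\right) - 3353 = \left(\frac{-91 + \frac{-32 - 38}{43 - 14}}{-153 + \frac{-32 - 38}{43 - 14}} + 12297\right) - 3353 = \left(\frac{-91 - \frac{70}{29}}{-153 - \frac{70}{29}} + 12297\right) - 3353 = \left(\frac{1}{- \frac{4507}{29}} \left(- \frac{2709}{29}\right) + 12297\right) - 3353 = \left(\left(- \frac{29}{4507}\right) \left(- \frac{2709}{29}\right) + 12297\right) - 3353 = \left(\frac{2709}{4507} + 12297\right) - 3353 = \frac{55425288}{4507} - 3353 = \frac{40313317}{4507}$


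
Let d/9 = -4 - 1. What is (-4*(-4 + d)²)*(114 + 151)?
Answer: -2545060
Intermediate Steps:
d = -45 (d = 9*(-4 - 1) = 9*(-5) = -45)
(-4*(-4 + d)²)*(114 + 151) = (-4*(-4 - 45)²)*(114 + 151) = -4*(-49)²*265 = -4*2401*265 = -9604*265 = -2545060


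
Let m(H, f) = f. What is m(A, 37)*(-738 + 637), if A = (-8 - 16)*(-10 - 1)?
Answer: -3737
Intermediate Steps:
A = 264 (A = -24*(-11) = 264)
m(A, 37)*(-738 + 637) = 37*(-738 + 637) = 37*(-101) = -3737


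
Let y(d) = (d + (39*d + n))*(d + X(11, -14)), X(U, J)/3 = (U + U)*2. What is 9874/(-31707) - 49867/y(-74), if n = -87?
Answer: -163859555/5603451282 ≈ -0.029243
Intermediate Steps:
X(U, J) = 12*U (X(U, J) = 3*((U + U)*2) = 3*((2*U)*2) = 3*(4*U) = 12*U)
y(d) = (-87 + 40*d)*(132 + d) (y(d) = (d + (39*d - 87))*(d + 12*11) = (d + (-87 + 39*d))*(d + 132) = (-87 + 40*d)*(132 + d))
9874/(-31707) - 49867/y(-74) = 9874/(-31707) - 49867/(-11484 + 40*(-74)² + 5193*(-74)) = 9874*(-1/31707) - 49867/(-11484 + 40*5476 - 384282) = -9874/31707 - 49867/(-11484 + 219040 - 384282) = -9874/31707 - 49867/(-176726) = -9874/31707 - 49867*(-1/176726) = -9874/31707 + 49867/176726 = -163859555/5603451282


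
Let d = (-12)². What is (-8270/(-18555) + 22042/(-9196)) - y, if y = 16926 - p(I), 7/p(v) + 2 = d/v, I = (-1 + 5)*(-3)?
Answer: -144426588128/8531589 ≈ -16928.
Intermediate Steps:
d = 144
I = -12 (I = 4*(-3) = -12)
p(v) = 7/(-2 + 144/v)
y = 33853/2 (y = 16926 - (-7)*(-12)/(-144 + 2*(-12)) = 16926 - (-7)*(-12)/(-144 - 24) = 16926 - (-7)*(-12)/(-168) = 16926 - (-7)*(-12)*(-1)/168 = 16926 - 1*(-½) = 16926 + ½ = 33853/2 ≈ 16927.)
(-8270/(-18555) + 22042/(-9196)) - y = (-8270/(-18555) + 22042/(-9196)) - 1*33853/2 = (-8270*(-1/18555) + 22042*(-1/9196)) - 33853/2 = (1654/3711 - 11021/4598) - 33853/2 = -33293839/17063178 - 33853/2 = -144426588128/8531589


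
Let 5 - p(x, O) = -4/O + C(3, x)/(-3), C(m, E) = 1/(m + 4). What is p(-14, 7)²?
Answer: 13924/441 ≈ 31.574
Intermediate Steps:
C(m, E) = 1/(4 + m)
p(x, O) = 106/21 + 4/O (p(x, O) = 5 - (-4/O + 1/((4 + 3)*(-3))) = 5 - (-4/O - ⅓/7) = 5 - (-4/O + (⅐)*(-⅓)) = 5 - (-4/O - 1/21) = 5 - (-1/21 - 4/O) = 5 + (1/21 + 4/O) = 106/21 + 4/O)
p(-14, 7)² = (106/21 + 4/7)² = (118/21)² = 13924/441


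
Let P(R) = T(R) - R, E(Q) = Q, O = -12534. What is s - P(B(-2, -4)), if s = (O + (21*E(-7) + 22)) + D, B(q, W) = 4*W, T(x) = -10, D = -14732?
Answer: -27397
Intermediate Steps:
s = -27391 (s = (-12534 + (21*(-7) + 22)) - 14732 = (-12534 + (-147 + 22)) - 14732 = (-12534 - 125) - 14732 = -12659 - 14732 = -27391)
P(R) = -10 - R
s - P(B(-2, -4)) = -27391 - (-10 - 4*(-4)) = -27391 - (-10 - 1*(-16)) = -27391 - (-10 + 16) = -27391 - 1*6 = -27391 - 6 = -27397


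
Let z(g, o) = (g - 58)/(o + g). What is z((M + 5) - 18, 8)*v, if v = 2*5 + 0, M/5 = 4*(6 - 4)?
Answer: -62/7 ≈ -8.8571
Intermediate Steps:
M = 40 (M = 5*(4*(6 - 4)) = 5*(4*2) = 5*8 = 40)
v = 10 (v = 10 + 0 = 10)
z(g, o) = (-58 + g)/(g + o)
z((M + 5) - 18, 8)*v = ((-58 + ((40 + 5) - 18))/(((40 + 5) - 18) + 8))*10 = ((-58 + (45 - 18))/((45 - 18) + 8))*10 = ((-58 + 27)/(27 + 8))*10 = (-31/35)*10 = ((1/35)*(-31))*10 = -31/35*10 = -62/7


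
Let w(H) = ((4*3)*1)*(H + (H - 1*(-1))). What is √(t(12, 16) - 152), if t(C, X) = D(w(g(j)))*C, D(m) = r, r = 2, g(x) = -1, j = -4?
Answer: 8*I*√2 ≈ 11.314*I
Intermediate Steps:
w(H) = 12 + 24*H (w(H) = (12*1)*(H + (H + 1)) = 12*(H + (1 + H)) = 12*(1 + 2*H) = 12 + 24*H)
D(m) = 2
t(C, X) = 2*C
√(t(12, 16) - 152) = √(2*12 - 152) = √(24 - 152) = √(-128) = 8*I*√2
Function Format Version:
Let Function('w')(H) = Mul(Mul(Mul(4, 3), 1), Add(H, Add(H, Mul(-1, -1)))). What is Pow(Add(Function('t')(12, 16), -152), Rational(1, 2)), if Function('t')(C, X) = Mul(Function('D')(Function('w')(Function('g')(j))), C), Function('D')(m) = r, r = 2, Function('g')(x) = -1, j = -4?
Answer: Mul(8, I, Pow(2, Rational(1, 2))) ≈ Mul(11.314, I)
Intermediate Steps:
Function('w')(H) = Add(12, Mul(24, H)) (Function('w')(H) = Mul(Mul(12, 1), Add(H, Add(H, 1))) = Mul(12, Add(H, Add(1, H))) = Mul(12, Add(1, Mul(2, H))) = Add(12, Mul(24, H)))
Function('D')(m) = 2
Function('t')(C, X) = Mul(2, C)
Pow(Add(Function('t')(12, 16), -152), Rational(1, 2)) = Pow(Add(Mul(2, 12), -152), Rational(1, 2)) = Pow(Add(24, -152), Rational(1, 2)) = Pow(-128, Rational(1, 2)) = Mul(8, I, Pow(2, Rational(1, 2)))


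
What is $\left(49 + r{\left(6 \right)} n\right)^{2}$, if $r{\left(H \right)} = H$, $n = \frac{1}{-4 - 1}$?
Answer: $\frac{57121}{25} \approx 2284.8$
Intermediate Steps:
$n = - \frac{1}{5}$ ($n = \frac{1}{-5} = - \frac{1}{5} \approx -0.2$)
$\left(49 + r{\left(6 \right)} n\right)^{2} = \left(49 + 6 \left(- \frac{1}{5}\right)\right)^{2} = \left(49 - \frac{6}{5}\right)^{2} = \left(\frac{239}{5}\right)^{2} = \frac{57121}{25}$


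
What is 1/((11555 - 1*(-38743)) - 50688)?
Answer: -1/390 ≈ -0.0025641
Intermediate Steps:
1/((11555 - 1*(-38743)) - 50688) = 1/((11555 + 38743) - 50688) = 1/(50298 - 50688) = 1/(-390) = -1/390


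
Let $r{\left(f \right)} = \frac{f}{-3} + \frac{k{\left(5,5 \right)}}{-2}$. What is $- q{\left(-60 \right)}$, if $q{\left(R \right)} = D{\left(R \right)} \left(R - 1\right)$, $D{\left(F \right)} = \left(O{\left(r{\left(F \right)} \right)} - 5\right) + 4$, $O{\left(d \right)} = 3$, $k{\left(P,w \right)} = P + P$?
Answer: $122$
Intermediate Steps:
$k{\left(P,w \right)} = 2 P$
$r{\left(f \right)} = -5 - \frac{f}{3}$ ($r{\left(f \right)} = \frac{f}{-3} + \frac{2 \cdot 5}{-2} = f \left(- \frac{1}{3}\right) + 10 \left(- \frac{1}{2}\right) = - \frac{f}{3} - 5 = -5 - \frac{f}{3}$)
$D{\left(F \right)} = 2$ ($D{\left(F \right)} = \left(3 - 5\right) + 4 = -2 + 4 = 2$)
$q{\left(R \right)} = -2 + 2 R$ ($q{\left(R \right)} = 2 \left(R - 1\right) = 2 \left(-1 + R\right) = -2 + 2 R$)
$- q{\left(-60 \right)} = - (-2 + 2 \left(-60\right)) = - (-2 - 120) = \left(-1\right) \left(-122\right) = 122$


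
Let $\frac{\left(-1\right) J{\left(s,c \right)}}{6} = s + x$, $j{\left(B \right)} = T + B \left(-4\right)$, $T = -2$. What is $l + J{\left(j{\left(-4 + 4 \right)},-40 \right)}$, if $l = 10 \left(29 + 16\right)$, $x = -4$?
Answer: $486$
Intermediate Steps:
$j{\left(B \right)} = -2 - 4 B$ ($j{\left(B \right)} = -2 + B \left(-4\right) = -2 - 4 B$)
$J{\left(s,c \right)} = 24 - 6 s$ ($J{\left(s,c \right)} = - 6 \left(s - 4\right) = - 6 \left(-4 + s\right) = 24 - 6 s$)
$l = 450$ ($l = 10 \cdot 45 = 450$)
$l + J{\left(j{\left(-4 + 4 \right)},-40 \right)} = 450 + \left(24 - 6 \left(-2 - 4 \left(-4 + 4\right)\right)\right) = 450 + \left(24 - 6 \left(-2 - 0\right)\right) = 450 + \left(24 - 6 \left(-2 + 0\right)\right) = 450 + \left(24 - -12\right) = 450 + \left(24 + 12\right) = 450 + 36 = 486$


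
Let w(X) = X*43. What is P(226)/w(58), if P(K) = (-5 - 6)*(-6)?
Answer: 33/1247 ≈ 0.026464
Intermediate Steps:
P(K) = 66 (P(K) = -11*(-6) = 66)
w(X) = 43*X
P(226)/w(58) = 66/((43*58)) = 66/2494 = 66*(1/2494) = 33/1247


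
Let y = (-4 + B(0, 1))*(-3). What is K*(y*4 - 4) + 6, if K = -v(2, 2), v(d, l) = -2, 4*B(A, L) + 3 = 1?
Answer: 106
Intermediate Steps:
B(A, L) = -1/2 (B(A, L) = -3/4 + (1/4)*1 = -3/4 + 1/4 = -1/2)
y = 27/2 (y = (-4 - 1/2)*(-3) = -9/2*(-3) = 27/2 ≈ 13.500)
K = 2 (K = -1*(-2) = 2)
K*(y*4 - 4) + 6 = 2*((27/2)*4 - 4) + 6 = 2*(54 - 4) + 6 = 2*50 + 6 = 100 + 6 = 106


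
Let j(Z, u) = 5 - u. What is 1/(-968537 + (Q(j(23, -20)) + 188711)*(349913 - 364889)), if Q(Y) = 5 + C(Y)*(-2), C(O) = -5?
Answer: -1/2827329113 ≈ -3.5369e-10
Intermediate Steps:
Q(Y) = 15 (Q(Y) = 5 - 5*(-2) = 5 + 10 = 15)
1/(-968537 + (Q(j(23, -20)) + 188711)*(349913 - 364889)) = 1/(-968537 + (15 + 188711)*(349913 - 364889)) = 1/(-968537 + 188726*(-14976)) = 1/(-968537 - 2826360576) = 1/(-2827329113) = -1/2827329113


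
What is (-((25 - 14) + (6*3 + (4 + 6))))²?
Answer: 1521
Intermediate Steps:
(-((25 - 14) + (6*3 + (4 + 6))))² = (-(11 + (18 + 10)))² = (-(11 + 28))² = (-1*39)² = (-39)² = 1521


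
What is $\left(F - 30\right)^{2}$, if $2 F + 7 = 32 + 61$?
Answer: $169$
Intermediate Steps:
$F = 43$ ($F = - \frac{7}{2} + \frac{32 + 61}{2} = - \frac{7}{2} + \frac{1}{2} \cdot 93 = - \frac{7}{2} + \frac{93}{2} = 43$)
$\left(F - 30\right)^{2} = \left(43 - 30\right)^{2} = 13^{2} = 169$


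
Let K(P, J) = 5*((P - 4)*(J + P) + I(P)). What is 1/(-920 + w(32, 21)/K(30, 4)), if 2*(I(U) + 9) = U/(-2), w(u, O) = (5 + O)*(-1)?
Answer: -8675/7981052 ≈ -0.0010870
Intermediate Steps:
w(u, O) = -5 - O
I(U) = -9 - U/4 (I(U) = -9 + (U/(-2))/2 = -9 + (U*(-1/2))/2 = -9 + (-U/2)/2 = -9 - U/4)
K(P, J) = -45 - 5*P/4 + 5*(-4 + P)*(J + P) (K(P, J) = 5*((P - 4)*(J + P) + (-9 - P/4)) = 5*((-4 + P)*(J + P) + (-9 - P/4)) = 5*(-9 - P/4 + (-4 + P)*(J + P)) = -45 - 5*P/4 + 5*(-4 + P)*(J + P))
1/(-920 + w(32, 21)/K(30, 4)) = 1/(-920 + (-5 - 1*21)/(-45 - 20*4 + 5*30**2 - 85/4*30 + 5*4*30)) = 1/(-920 + (-5 - 21)/(-45 - 80 + 5*900 - 1275/2 + 600)) = 1/(-920 - 26/(-45 - 80 + 4500 - 1275/2 + 600)) = 1/(-920 - 26/8675/2) = 1/(-920 - 26*2/8675) = 1/(-920 - 52/8675) = 1/(-7981052/8675) = -8675/7981052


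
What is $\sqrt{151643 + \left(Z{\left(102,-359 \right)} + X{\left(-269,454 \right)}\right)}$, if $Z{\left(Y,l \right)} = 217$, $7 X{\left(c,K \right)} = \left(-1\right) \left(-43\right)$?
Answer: $\frac{\sqrt{7441441}}{7} \approx 389.7$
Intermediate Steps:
$X{\left(c,K \right)} = \frac{43}{7}$ ($X{\left(c,K \right)} = \frac{\left(-1\right) \left(-43\right)}{7} = \frac{1}{7} \cdot 43 = \frac{43}{7}$)
$\sqrt{151643 + \left(Z{\left(102,-359 \right)} + X{\left(-269,454 \right)}\right)} = \sqrt{151643 + \left(217 + \frac{43}{7}\right)} = \sqrt{151643 + \frac{1562}{7}} = \sqrt{\frac{1063063}{7}} = \frac{\sqrt{7441441}}{7}$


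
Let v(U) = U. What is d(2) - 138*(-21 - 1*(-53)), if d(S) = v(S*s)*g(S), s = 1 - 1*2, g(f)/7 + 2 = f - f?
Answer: -4388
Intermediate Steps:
g(f) = -14 (g(f) = -14 + 7*(f - f) = -14 + 7*0 = -14 + 0 = -14)
s = -1 (s = 1 - 2 = -1)
d(S) = 14*S (d(S) = (S*(-1))*(-14) = -S*(-14) = 14*S)
d(2) - 138*(-21 - 1*(-53)) = 14*2 - 138*(-21 - 1*(-53)) = 28 - 138*(-21 + 53) = 28 - 138*32 = 28 - 4416 = -4388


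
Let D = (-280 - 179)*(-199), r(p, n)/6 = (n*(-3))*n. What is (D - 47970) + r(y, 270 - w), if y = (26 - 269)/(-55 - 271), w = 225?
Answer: 6921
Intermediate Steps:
y = 243/326 (y = -243/(-326) = -243*(-1/326) = 243/326 ≈ 0.74540)
r(p, n) = -18*n² (r(p, n) = 6*((n*(-3))*n) = 6*((-3*n)*n) = 6*(-3*n²) = -18*n²)
D = 91341 (D = -459*(-199) = 91341)
(D - 47970) + r(y, 270 - w) = (91341 - 47970) - 18*(270 - 1*225)² = 43371 - 18*(270 - 225)² = 43371 - 18*45² = 43371 - 18*2025 = 43371 - 36450 = 6921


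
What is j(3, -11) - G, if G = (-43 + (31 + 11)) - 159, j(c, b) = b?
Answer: 149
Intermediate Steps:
G = -160 (G = (-43 + 42) - 159 = -1 - 159 = -160)
j(3, -11) - G = -11 - 1*(-160) = -11 + 160 = 149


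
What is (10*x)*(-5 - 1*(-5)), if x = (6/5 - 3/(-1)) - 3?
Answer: 0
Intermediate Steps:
x = 6/5 (x = (6*(1/5) - 3*(-1)) - 3 = (6/5 + 3) - 3 = 21/5 - 3 = 6/5 ≈ 1.2000)
(10*x)*(-5 - 1*(-5)) = (10*(6/5))*(-5 - 1*(-5)) = 12*(-5 + 5) = 12*0 = 0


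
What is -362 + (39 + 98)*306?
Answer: 41560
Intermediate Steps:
-362 + (39 + 98)*306 = -362 + 137*306 = -362 + 41922 = 41560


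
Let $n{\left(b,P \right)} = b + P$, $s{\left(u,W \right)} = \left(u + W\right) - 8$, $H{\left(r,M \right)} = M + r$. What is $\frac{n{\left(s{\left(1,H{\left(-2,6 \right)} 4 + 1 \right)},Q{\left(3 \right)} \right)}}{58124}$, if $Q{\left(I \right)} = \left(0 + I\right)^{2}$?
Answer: $\frac{19}{58124} \approx 0.00032689$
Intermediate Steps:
$Q{\left(I \right)} = I^{2}$
$s{\left(u,W \right)} = -8 + W + u$ ($s{\left(u,W \right)} = \left(W + u\right) - 8 = -8 + W + u$)
$n{\left(b,P \right)} = P + b$
$\frac{n{\left(s{\left(1,H{\left(-2,6 \right)} 4 + 1 \right)},Q{\left(3 \right)} \right)}}{58124} = \frac{3^{2} + \left(-8 + \left(\left(6 - 2\right) 4 + 1\right) + 1\right)}{58124} = \left(9 + \left(-8 + \left(4 \cdot 4 + 1\right) + 1\right)\right) \frac{1}{58124} = \left(9 + \left(-8 + \left(16 + 1\right) + 1\right)\right) \frac{1}{58124} = \left(9 + \left(-8 + 17 + 1\right)\right) \frac{1}{58124} = \left(9 + 10\right) \frac{1}{58124} = 19 \cdot \frac{1}{58124} = \frac{19}{58124}$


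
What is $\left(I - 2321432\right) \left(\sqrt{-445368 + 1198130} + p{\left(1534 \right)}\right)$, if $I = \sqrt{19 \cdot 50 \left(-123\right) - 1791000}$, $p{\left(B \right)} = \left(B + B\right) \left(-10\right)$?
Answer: $\left(30680 - \sqrt{752762}\right) \left(2321432 - 5 i \sqrt{76314}\right) \approx 6.9207 \cdot 10^{10} - 4.1178 \cdot 10^{7} i$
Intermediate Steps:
$p{\left(B \right)} = - 20 B$ ($p{\left(B \right)} = 2 B \left(-10\right) = - 20 B$)
$I = 5 i \sqrt{76314}$ ($I = \sqrt{950 \left(-123\right) - 1791000} = \sqrt{-116850 - 1791000} = \sqrt{-1907850} = 5 i \sqrt{76314} \approx 1381.3 i$)
$\left(I - 2321432\right) \left(\sqrt{-445368 + 1198130} + p{\left(1534 \right)}\right) = \left(5 i \sqrt{76314} - 2321432\right) \left(\sqrt{-445368 + 1198130} - 30680\right) = \left(-2321432 + 5 i \sqrt{76314}\right) \left(\sqrt{752762} - 30680\right) = \left(-2321432 + 5 i \sqrt{76314}\right) \left(-30680 + \sqrt{752762}\right)$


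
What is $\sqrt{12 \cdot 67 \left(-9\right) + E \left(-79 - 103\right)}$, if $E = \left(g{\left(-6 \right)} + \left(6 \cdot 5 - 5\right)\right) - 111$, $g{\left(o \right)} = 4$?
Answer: $62 \sqrt{2} \approx 87.681$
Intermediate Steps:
$E = -82$ ($E = \left(4 + \left(6 \cdot 5 - 5\right)\right) - 111 = \left(4 + \left(30 - 5\right)\right) - 111 = \left(4 + 25\right) - 111 = 29 - 111 = -82$)
$\sqrt{12 \cdot 67 \left(-9\right) + E \left(-79 - 103\right)} = \sqrt{12 \cdot 67 \left(-9\right) - 82 \left(-79 - 103\right)} = \sqrt{804 \left(-9\right) - -14924} = \sqrt{-7236 + 14924} = \sqrt{7688} = 62 \sqrt{2}$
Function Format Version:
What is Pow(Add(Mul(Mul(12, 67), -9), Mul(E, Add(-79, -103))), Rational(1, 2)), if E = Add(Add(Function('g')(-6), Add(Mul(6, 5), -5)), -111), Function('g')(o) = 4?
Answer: Mul(62, Pow(2, Rational(1, 2))) ≈ 87.681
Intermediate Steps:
E = -82 (E = Add(Add(4, Add(Mul(6, 5), -5)), -111) = Add(Add(4, Add(30, -5)), -111) = Add(Add(4, 25), -111) = Add(29, -111) = -82)
Pow(Add(Mul(Mul(12, 67), -9), Mul(E, Add(-79, -103))), Rational(1, 2)) = Pow(Add(Mul(Mul(12, 67), -9), Mul(-82, Add(-79, -103))), Rational(1, 2)) = Pow(Add(Mul(804, -9), Mul(-82, -182)), Rational(1, 2)) = Pow(Add(-7236, 14924), Rational(1, 2)) = Pow(7688, Rational(1, 2)) = Mul(62, Pow(2, Rational(1, 2)))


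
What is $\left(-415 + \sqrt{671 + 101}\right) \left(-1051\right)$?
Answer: $436165 - 2102 \sqrt{193} \approx 4.0696 \cdot 10^{5}$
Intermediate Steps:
$\left(-415 + \sqrt{671 + 101}\right) \left(-1051\right) = \left(-415 + \sqrt{772}\right) \left(-1051\right) = \left(-415 + 2 \sqrt{193}\right) \left(-1051\right) = 436165 - 2102 \sqrt{193}$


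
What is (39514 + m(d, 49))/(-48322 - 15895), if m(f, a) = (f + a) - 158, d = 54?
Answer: -39459/64217 ≈ -0.61446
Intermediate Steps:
m(f, a) = -158 + a + f (m(f, a) = (a + f) - 158 = -158 + a + f)
(39514 + m(d, 49))/(-48322 - 15895) = (39514 + (-158 + 49 + 54))/(-48322 - 15895) = (39514 - 55)/(-64217) = 39459*(-1/64217) = -39459/64217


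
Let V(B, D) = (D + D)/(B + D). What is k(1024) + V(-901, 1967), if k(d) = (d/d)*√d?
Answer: 19023/533 ≈ 35.690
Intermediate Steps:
V(B, D) = 2*D/(B + D) (V(B, D) = (2*D)/(B + D) = 2*D/(B + D))
k(d) = √d (k(d) = 1*√d = √d)
k(1024) + V(-901, 1967) = √1024 + 2*1967/(-901 + 1967) = 32 + 2*1967/1066 = 32 + 2*1967*(1/1066) = 32 + 1967/533 = 19023/533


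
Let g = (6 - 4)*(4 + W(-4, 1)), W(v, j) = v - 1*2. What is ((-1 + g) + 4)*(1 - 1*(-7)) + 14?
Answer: 6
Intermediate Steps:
W(v, j) = -2 + v (W(v, j) = v - 2 = -2 + v)
g = -4 (g = (6 - 4)*(4 + (-2 - 4)) = 2*(4 - 6) = 2*(-2) = -4)
((-1 + g) + 4)*(1 - 1*(-7)) + 14 = ((-1 - 4) + 4)*(1 - 1*(-7)) + 14 = (-5 + 4)*(1 + 7) + 14 = -1*8 + 14 = -8 + 14 = 6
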